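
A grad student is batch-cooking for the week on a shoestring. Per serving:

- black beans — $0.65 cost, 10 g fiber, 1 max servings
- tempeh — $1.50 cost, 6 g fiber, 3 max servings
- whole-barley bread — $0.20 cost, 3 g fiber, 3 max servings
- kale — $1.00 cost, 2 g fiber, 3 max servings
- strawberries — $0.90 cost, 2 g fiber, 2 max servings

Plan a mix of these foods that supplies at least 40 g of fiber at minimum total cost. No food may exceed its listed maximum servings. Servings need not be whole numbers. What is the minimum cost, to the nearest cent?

Cost per g of fiber: black beans $0.0650, whole-barley bread $0.0667, tempeh $0.2500, strawberries $0.4500, kale $0.5000.
Take 1 serving of black beans: +10.0 g fiber for $0.65 (total $0.65, still need 30.0 g).
Take 3 servings of whole-barley bread: +9.0 g fiber for $0.60 (total $1.25, still need 21.0 g).
Take 3 servings of tempeh: +18.0 g fiber for $4.50 (total $5.75, still need 3.0 g).
Take 1.5 servings of strawberries: +3.0 g fiber for $1.35 (total $7.10, still need 0.0 g).
Filling from the cheapest source first is optimal under one linear minimum: $7.10.

$7.10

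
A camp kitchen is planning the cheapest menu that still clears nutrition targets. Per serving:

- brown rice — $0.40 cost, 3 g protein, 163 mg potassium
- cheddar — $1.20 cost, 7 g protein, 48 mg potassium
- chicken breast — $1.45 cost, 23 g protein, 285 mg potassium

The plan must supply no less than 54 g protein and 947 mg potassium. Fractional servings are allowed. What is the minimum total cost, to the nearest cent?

$3.87

An LP optimum is at a vertex; with two nutrient constraints at most two foods are used. Check each candidate.
brown rice only: max(54/3, 947/163) = 18 servings → $7.20.
cheddar only: max(54/7, 947/48) = 19.73 servings → $23.68.
chicken breast only: max(54/23, 947/285) = 3.323 servings → $4.82.
brown rice + cheddar with both tight: 4.049 servings and 5.979 servings → $8.79.
brown rice + chicken breast with both tight: 2.208 servings and 2.06 servings → $3.87.
cheddar + chicken breast: intersection lies outside the first quadrant.
Cheapest feasible corner: $3.87.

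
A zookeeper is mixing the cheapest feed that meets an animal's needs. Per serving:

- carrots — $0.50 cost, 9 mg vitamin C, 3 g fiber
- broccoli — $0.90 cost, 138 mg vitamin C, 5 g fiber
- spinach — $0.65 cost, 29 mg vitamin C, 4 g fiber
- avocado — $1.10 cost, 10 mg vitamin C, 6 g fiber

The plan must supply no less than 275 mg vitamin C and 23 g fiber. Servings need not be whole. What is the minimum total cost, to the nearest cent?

Two binding constraints pin down two serving amounts, so the optimal mix uses at most two foods. The candidates are each food alone (scaled to the tighter of vitamin C/fiber) and each pair with both constraints tight.
carrots only: max(275/9, 23/3) = 30.56 servings → $15.28.
broccoli only: max(275/138, 23/5) = 4.6 servings → $4.14.
spinach only: max(275/29, 23/4) = 9.483 servings → $6.16.
avocado only: max(275/10, 23/6) = 27.5 servings → $30.25.
carrots + broccoli with both tight: 4.875 servings and 1.675 servings → $3.94.
carrots + spinach with both targets exact would need a negative amount; discard.
carrots + avocado: the both-tight solution has a negative serving — not a feasible corner.
broccoli + spinach with both tight: 1.064 servings and 4.42 servings → $3.83.
broccoli + avocado with both tight: 1.825 servings and 2.312 servings → $4.19.
spinach + avocado: intersection lies outside the first quadrant.
Cheapest feasible corner: $3.83.

$3.83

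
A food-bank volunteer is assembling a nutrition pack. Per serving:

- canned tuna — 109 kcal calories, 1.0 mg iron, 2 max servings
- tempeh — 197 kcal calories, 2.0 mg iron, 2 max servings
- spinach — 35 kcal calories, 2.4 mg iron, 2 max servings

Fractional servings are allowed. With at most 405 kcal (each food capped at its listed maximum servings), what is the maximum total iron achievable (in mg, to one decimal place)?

8.2 mg

Iron per kcal: spinach 0.06857, tempeh 0.01015, canned tuna 0.009174.
Take 2 servings of spinach: uses 70 kcal, +4.8 mg iron (running total 4.8 mg).
Take 1.701 servings of tempeh: uses 335 kcal, +3.4 mg iron (running total 8.2 mg).
Greedy by best ratio exhausts the calories allowance optimally: 8.2 mg.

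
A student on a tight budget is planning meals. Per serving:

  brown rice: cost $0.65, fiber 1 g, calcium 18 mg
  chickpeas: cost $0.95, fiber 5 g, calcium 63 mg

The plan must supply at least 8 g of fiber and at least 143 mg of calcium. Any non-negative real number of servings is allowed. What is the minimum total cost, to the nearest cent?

brown rice only: max(8/1, 143/18) = 8 servings → $5.20.
chickpeas only: max(8/5, 143/63) = 2.27 servings → $2.16.
brown rice + chickpeas with both tight: 7.815 servings and 0.03704 servings → $5.11.
The minimum over all feasible corners is $2.16.

$2.16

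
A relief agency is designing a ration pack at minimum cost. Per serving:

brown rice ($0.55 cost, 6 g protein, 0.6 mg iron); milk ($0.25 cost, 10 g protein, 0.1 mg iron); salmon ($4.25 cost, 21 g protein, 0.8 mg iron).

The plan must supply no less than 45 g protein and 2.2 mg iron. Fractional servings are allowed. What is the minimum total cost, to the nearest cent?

$2.42

For a min-cost LP with two ≥-constraints, a basic feasible solution has at most two positive variables.
brown rice only: max(45/6, 2.2/0.6) = 7.5 servings → $4.12.
milk only: max(45/10, 2.2/0.1) = 22 servings → $5.50.
salmon only: max(45/21, 2.2/0.8) = 2.75 servings → $11.69.
brown rice + milk with both tight: 3.241 servings and 2.556 servings → $2.42.
brown rice + salmon with both tight: 1.308 servings and 1.769 servings → $8.24.
milk + salmon: the both-tight solution has a negative serving — not a feasible corner.
The minimum over all feasible corners is $2.42.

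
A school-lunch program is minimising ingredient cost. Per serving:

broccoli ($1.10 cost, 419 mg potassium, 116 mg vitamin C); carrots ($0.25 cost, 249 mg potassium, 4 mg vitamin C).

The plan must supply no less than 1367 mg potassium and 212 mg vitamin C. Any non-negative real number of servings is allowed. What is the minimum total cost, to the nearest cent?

$2.55

broccoli only: max(1367/419, 212/116) = 3.263 servings → $3.59.
carrots only: max(1367/249, 212/4) = 53 servings → $13.25.
broccoli + carrots with both tight: 1.739 servings and 2.563 servings → $2.55.
The minimum over all feasible corners is $2.55.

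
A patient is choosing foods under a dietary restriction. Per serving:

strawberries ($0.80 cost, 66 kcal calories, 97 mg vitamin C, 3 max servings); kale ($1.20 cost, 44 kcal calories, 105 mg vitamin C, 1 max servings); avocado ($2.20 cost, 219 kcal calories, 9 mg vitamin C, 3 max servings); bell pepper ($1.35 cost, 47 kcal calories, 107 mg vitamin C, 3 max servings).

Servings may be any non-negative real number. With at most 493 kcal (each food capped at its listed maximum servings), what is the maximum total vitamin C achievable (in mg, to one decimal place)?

Vitamin C per kcal: kale 2.386, bell pepper 2.277, strawberries 1.47, avocado 0.0411.
Take 1 serving of kale: uses 44 kcal, +105.0 mg vitamin C (running total 105.0 mg).
Take 3 servings of bell pepper: uses 141 kcal, +321.0 mg vitamin C (running total 426.0 mg).
Take 3 servings of strawberries: uses 198 kcal, +291.0 mg vitamin C (running total 717.0 mg).
Take 0.5023 servings of avocado: uses 110 kcal, +4.5 mg vitamin C (running total 721.5 mg).
Greedy by best ratio exhausts the calories allowance optimally: 721.5 mg.

721.5 mg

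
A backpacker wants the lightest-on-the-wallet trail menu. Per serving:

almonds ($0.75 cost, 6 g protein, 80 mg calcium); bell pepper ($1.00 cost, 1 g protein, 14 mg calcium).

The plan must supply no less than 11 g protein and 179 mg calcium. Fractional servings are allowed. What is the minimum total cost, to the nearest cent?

$1.68

The cheapest plan sits at a corner of the feasible region — with two constraints it uses at most two foods.
almonds only: max(11/6, 179/80) = 2.237 servings → $1.68.
bell pepper only: max(11/1, 179/14) = 12.79 servings → $12.79.
almonds + bell pepper: intersection lies outside the first quadrant.
The minimum over all feasible corners is $1.68.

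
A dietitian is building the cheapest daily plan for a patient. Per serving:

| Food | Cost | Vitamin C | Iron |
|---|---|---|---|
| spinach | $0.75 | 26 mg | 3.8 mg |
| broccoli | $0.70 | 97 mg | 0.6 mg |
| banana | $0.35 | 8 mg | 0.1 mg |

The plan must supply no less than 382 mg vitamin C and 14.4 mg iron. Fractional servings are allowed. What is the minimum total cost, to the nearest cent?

$4.62

Two binding constraints pin down two serving amounts, so the optimal mix uses at most two foods. The candidates are each food alone (scaled to the tighter of vitamin C/iron) and each pair with both constraints tight.
spinach only: max(382/26, 14.4/3.8) = 14.69 servings → $11.02.
broccoli only: max(382/97, 14.4/0.6) = 24 servings → $16.80.
banana only: max(382/8, 14.4/0.1) = 144 servings → $50.40.
spinach + broccoli with both tight: 3.308 servings and 3.052 servings → $4.62.
spinach + banana with both tight: 2.77 servings and 38.75 servings → $15.64.
broccoli + banana: the both-tight solution has a negative serving — not a feasible corner.
Cheapest feasible corner: $4.62.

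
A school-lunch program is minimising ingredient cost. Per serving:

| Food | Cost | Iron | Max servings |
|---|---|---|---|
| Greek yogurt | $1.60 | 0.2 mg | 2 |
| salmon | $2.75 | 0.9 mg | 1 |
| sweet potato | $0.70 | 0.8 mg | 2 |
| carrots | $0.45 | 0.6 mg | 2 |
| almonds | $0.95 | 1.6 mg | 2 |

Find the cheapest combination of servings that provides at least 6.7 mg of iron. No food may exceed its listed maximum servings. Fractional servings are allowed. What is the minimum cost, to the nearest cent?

$6.34

Cost per mg of iron: almonds $0.5938, carrots $0.7500, sweet potato $0.8750, salmon $3.0556, Greek yogurt $8.0000.
Take 2 servings of almonds: +3.2 mg iron for $1.90 (total $1.90, still need 3.5 mg).
Take 2 servings of carrots: +1.2 mg iron for $0.90 (total $2.80, still need 2.3 mg).
Take 2 servings of sweet potato: +1.6 mg iron for $1.40 (total $4.20, still need 0.7 mg).
Take 0.7778 servings of salmon: +0.7 mg iron for $2.14 (total $6.34, still need 0.0 mg).
Greedy by cheapest-per-mg is optimal for a single linear constraint, so the minimum cost is $6.34.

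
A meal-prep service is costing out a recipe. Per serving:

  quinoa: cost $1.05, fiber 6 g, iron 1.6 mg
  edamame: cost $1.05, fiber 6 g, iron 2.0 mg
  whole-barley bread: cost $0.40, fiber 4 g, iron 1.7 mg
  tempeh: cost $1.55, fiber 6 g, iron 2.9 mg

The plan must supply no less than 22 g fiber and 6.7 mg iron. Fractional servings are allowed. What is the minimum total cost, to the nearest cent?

$2.20

quinoa only: max(22/6, 6.7/1.6) = 4.188 servings → $4.40.
edamame only: max(22/6, 6.7/2.0) = 3.667 servings → $3.85.
whole-barley bread only: max(22/4, 6.7/1.7) = 5.5 servings → $2.20.
tempeh only: max(22/6, 6.7/2.9) = 3.667 servings → $5.68.
quinoa + edamame with both tight: 1.583 servings and 2.083 servings → $3.85.
quinoa + whole-barley bread with both tight: 2.789 servings and 1.316 servings → $3.46.
quinoa + tempeh with both tight: 3.026 servings and 0.641 servings → $4.17.
edamame + whole-barley bread: intersection lies outside the first quadrant.
edamame + tempeh: intersection lies outside the first quadrant.
whole-barley bread + tempeh: intersection lies outside the first quadrant.
The minimum over all feasible corners is $2.20.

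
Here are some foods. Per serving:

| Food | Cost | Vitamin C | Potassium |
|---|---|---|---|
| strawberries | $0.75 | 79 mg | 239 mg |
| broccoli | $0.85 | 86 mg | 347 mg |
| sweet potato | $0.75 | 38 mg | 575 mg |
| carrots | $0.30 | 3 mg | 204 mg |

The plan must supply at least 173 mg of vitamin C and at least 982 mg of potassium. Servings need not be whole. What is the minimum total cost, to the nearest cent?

$1.96

At the optimum either one food covers both requirements or two foods hit both targets exactly; no other combination can be cheaper.
strawberries only: max(173/79, 982/239) = 4.109 servings → $3.08.
broccoli only: max(173/86, 982/347) = 2.83 servings → $2.41.
sweet potato only: max(173/38, 982/575) = 4.553 servings → $3.41.
carrots only: max(173/3, 982/204) = 57.67 servings → $17.30.
strawberries + broccoli: the both-tight solution has a negative serving — not a feasible corner.
strawberries + sweet potato with both tight: 1.71 servings and 0.9969 servings → $2.03.
strawberries + carrots with both tight: 2.101 servings and 2.353 servings → $2.28.
broccoli + sweet potato with both tight: 1.714 servings and 0.6734 servings → $1.96.
broccoli + carrots with both tight: 1.96 servings and 1.48 servings → $2.11.
sweet potato + carrots with both targets exact would need a negative amount; discard.
Cheapest feasible corner: $1.96.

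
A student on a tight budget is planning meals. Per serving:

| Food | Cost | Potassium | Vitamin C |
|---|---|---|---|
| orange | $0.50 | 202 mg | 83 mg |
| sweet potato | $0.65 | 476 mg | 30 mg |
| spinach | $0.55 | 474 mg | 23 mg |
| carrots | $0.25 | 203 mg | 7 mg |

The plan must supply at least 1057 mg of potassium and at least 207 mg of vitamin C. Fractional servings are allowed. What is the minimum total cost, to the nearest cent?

The cheapest plan sits at a corner of the feasible region — with two constraints it uses at most two foods.
orange only: max(1057/202, 207/83) = 5.233 servings → $2.62.
sweet potato only: max(1057/476, 207/30) = 6.9 servings → $4.49.
spinach only: max(1057/474, 207/23) = 9 servings → $4.95.
carrots only: max(1057/203, 207/7) = 29.57 servings → $7.39.
orange + sweet potato with both tight: 1.998 servings and 1.373 servings → $1.89.
orange + spinach with both tight: 2.127 servings and 1.323 servings → $1.79.
orange + carrots with both tight: 2.243 servings and 2.975 servings → $1.87.
sweet potato + spinach with both targets exact would need a negative amount; discard.
sweet potato + carrots with both targets exact would need a negative amount; discard.
spinach + carrots: intersection lies outside the first quadrant.
The minimum over all feasible corners is $1.79.

$1.79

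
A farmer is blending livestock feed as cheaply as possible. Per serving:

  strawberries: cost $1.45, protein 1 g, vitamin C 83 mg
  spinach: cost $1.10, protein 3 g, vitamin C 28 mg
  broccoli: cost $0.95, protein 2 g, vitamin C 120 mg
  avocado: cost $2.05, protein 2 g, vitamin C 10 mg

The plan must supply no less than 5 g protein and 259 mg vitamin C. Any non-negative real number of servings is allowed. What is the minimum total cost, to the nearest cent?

The cheapest plan sits at a corner of the feasible region — with two constraints it uses at most two foods.
strawberries only: max(5/1, 259/83) = 5 servings → $7.25.
spinach only: max(5/3, 259/28) = 9.25 servings → $10.18.
broccoli only: max(5/2, 259/120) = 2.5 servings → $2.38.
avocado only: max(5/2, 259/10) = 25.9 servings → $53.09.
strawberries + spinach with both tight: 2.882 servings and 0.7059 servings → $4.96.
strawberries + broccoli with both targets exact would need a negative amount; discard.
strawberries + avocado with both tight: 3 servings and 1 serving → $6.40.
spinach + broccoli with both tight: 0.2697 servings and 2.095 servings → $2.29.
spinach + avocado: intersection lies outside the first quadrant.
broccoli + avocado with both tight: 2.127 servings and 0.3727 servings → $2.79.
Cheapest feasible corner: $2.29.

$2.29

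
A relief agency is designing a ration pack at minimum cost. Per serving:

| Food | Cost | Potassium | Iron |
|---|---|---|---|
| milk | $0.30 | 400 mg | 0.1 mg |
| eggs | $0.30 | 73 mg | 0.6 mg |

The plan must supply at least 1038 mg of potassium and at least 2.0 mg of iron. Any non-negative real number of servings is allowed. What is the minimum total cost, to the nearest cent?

For a min-cost LP with two ≥-constraints, a basic feasible solution has at most two positive variables.
milk only: max(1038/400, 2.0/0.1) = 20 servings → $6.00.
eggs only: max(1038/73, 2.0/0.6) = 14.22 servings → $4.27.
milk + eggs with both tight: 2.049 servings and 2.992 servings → $1.51.
Cheapest feasible corner: $1.51.

$1.51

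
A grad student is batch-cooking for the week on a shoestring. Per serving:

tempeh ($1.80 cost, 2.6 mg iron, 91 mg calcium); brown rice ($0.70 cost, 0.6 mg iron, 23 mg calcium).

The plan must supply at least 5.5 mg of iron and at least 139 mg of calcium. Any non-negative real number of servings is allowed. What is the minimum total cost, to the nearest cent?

$3.81

Compare the cost at each extreme point of the feasible region.
tempeh only: max(5.5/2.6, 139/91) = 2.115 servings → $3.81.
brown rice only: max(5.5/0.6, 139/23) = 9.167 servings → $6.42.
tempeh + brown rice with both targets exact would need a negative amount; discard.
Cheapest feasible corner: $3.81.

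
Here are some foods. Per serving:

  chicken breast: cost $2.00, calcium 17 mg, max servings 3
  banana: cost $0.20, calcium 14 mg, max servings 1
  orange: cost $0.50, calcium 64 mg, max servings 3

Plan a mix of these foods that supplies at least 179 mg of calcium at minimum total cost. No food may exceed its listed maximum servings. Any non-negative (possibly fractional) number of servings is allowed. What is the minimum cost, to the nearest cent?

Cost per mg of calcium: orange $0.0078, banana $0.0143, chicken breast $0.1176.
Take 2.797 servings of orange: +179.0 mg calcium for $1.40 (total $1.40, still need 0.0 mg).
Filling from the cheapest source first is optimal under one linear minimum: $1.40.

$1.40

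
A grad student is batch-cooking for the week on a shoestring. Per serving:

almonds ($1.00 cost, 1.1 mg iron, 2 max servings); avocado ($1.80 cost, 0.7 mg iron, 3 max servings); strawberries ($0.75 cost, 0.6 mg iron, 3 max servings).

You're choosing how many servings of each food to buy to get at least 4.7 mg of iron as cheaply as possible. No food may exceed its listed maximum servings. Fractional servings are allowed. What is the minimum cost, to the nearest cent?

$6.05

Cost per mg of iron: almonds $0.9091, strawberries $1.2500, avocado $2.5714.
Take 2 servings of almonds: +2.2 mg iron for $2.00 (total $2.00, still need 2.5 mg).
Take 3 servings of strawberries: +1.8 mg iron for $2.25 (total $4.25, still need 0.7 mg).
Take 1 serving of avocado: +0.7 mg iron for $1.80 (total $6.05, still need 0.0 mg).
Greedy by cheapest-per-mg is optimal for a single linear constraint, so the minimum cost is $6.05.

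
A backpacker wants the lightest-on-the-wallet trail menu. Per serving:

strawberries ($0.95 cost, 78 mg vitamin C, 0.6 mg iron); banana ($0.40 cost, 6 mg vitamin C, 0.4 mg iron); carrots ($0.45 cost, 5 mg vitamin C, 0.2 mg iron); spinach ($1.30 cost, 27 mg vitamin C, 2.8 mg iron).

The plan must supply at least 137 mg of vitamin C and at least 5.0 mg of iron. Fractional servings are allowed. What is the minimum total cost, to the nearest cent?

$3.15

This is a tiny linear program; its minimum lies at a vertex of the feasible set. List the vertices and price them.
strawberries only: max(137/78, 5.0/0.6) = 8.333 servings → $7.92.
banana only: max(137/6, 5.0/0.4) = 22.83 servings → $9.13.
carrots only: max(137/5, 5.0/0.2) = 27.4 servings → $12.33.
spinach only: max(137/27, 5.0/2.8) = 5.074 servings → $6.60.
strawberries + banana with both tight: 0.8986 servings and 11.15 servings → $5.31.
strawberries + carrots with both tight: 0.1905 servings and 24.43 servings → $11.17.
strawberries + spinach with both tight: 1.229 servings and 1.522 servings → $3.15.
banana + carrots: the both-tight solution has a negative serving — not a feasible corner.
banana + spinach with both targets exact would need a negative amount; discard.
carrots + spinach: intersection lies outside the first quadrant.
Cheapest feasible corner: $3.15.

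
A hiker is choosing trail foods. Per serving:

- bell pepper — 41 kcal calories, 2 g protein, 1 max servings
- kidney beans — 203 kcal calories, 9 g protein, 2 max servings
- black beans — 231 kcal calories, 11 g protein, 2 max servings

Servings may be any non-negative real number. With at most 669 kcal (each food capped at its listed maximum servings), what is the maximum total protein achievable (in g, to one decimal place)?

31.4 g

Protein per kcal: bell pepper 0.04878, black beans 0.04762, kidney beans 0.04433.
Take 1 serving of bell pepper: uses 41 kcal, +2.0 g protein (running total 2.0 g).
Take 2 servings of black beans: uses 462 kcal, +22.0 g protein (running total 24.0 g).
Take 0.8177 servings of kidney beans: uses 166 kcal, +7.4 g protein (running total 31.4 g).
Greedy by best ratio exhausts the calories allowance optimally: 31.4 g.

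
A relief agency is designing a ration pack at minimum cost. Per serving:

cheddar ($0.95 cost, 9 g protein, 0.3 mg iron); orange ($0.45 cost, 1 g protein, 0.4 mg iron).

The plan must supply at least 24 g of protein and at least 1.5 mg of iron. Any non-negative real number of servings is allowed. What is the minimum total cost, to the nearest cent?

$3.19

cheddar only: max(24/9, 1.5/0.3) = 5 servings → $4.75.
orange only: max(24/1, 1.5/0.4) = 24 servings → $10.80.
cheddar + orange with both tight: 2.455 servings and 1.909 servings → $3.19.
The minimum over all feasible corners is $3.19.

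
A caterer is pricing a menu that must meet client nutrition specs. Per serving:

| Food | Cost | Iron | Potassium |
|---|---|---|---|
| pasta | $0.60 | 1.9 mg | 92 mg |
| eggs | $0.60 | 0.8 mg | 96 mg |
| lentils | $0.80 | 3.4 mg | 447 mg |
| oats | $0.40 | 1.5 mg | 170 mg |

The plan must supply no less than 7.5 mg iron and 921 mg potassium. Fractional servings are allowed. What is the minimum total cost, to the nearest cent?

$1.76

At the optimum either one food covers both requirements or two foods hit both targets exactly; no other combination can be cheaper.
pasta only: max(7.5/1.9, 921/92) = 10.01 servings → $6.01.
eggs only: max(7.5/0.8, 921/96) = 9.594 servings → $5.76.
lentils only: max(7.5/3.4, 921/447) = 2.206 servings → $1.76.
oats only: max(7.5/1.5, 921/170) = 5.418 servings → $2.17.
pasta + eggs: the both-tight solution has a negative serving — not a feasible corner.
pasta + lentils with both tight: 0.4121 servings and 1.976 servings → $1.83.
pasta + oats: the both-tight solution has a negative serving — not a feasible corner.
eggs + lentils with both tight: 7.087 servings and 0.5385 servings → $4.68.
eggs + oats: the both-tight solution has a negative serving — not a feasible corner.
lentils + oats with both tight: 1.151 servings and 2.39 servings → $1.88.
So the least-cost plan costs $1.76.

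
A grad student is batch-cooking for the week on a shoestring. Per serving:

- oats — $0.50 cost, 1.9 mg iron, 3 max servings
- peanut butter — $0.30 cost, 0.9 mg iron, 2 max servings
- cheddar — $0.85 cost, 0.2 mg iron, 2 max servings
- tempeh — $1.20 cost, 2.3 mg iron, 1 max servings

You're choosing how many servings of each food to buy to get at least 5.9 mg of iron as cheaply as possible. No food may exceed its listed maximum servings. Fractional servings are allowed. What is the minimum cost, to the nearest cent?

Cost per mg of iron: oats $0.2632, peanut butter $0.3333, tempeh $0.5217, cheddar $4.2500.
Take 3 servings of oats: +5.7 mg iron for $1.50 (total $1.50, still need 0.2 mg).
Take 0.2222 servings of peanut butter: +0.2 mg iron for $0.07 (total $1.57, still need 0.0 mg).
Filling from the cheapest source first is optimal under one linear minimum: $1.57.

$1.57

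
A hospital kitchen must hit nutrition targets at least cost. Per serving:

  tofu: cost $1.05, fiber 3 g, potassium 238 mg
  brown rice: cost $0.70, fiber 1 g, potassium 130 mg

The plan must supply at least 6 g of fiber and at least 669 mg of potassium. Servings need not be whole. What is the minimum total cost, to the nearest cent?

$2.95

Check every corner: each single food scaled to meet both minima, and each pair solved so both constraints bind.
tofu only: max(6/3, 669/238) = 2.811 servings → $2.95.
brown rice only: max(6/1, 669/130) = 6 servings → $4.20.
tofu + brown rice with both tight: 0.7303 servings and 3.809 servings → $3.43.
So the least-cost plan costs $2.95.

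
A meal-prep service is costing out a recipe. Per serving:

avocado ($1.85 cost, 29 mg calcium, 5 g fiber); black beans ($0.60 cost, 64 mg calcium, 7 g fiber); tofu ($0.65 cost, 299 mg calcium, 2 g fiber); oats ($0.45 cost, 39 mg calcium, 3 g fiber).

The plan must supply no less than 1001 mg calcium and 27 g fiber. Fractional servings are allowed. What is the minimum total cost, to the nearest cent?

Compare the cost at each extreme point of the feasible region.
avocado only: max(1001/29, 27/5) = 34.52 servings → $63.86.
black beans only: max(1001/64, 27/7) = 15.64 servings → $9.38.
tofu only: max(1001/299, 27/2) = 13.5 servings → $8.78.
oats only: max(1001/39, 27/3) = 25.67 servings → $11.55.
avocado + black beans with both targets exact would need a negative amount; discard.
avocado + tofu with both tight: 4.225 servings and 2.938 servings → $9.73.
avocado + oats: intersection lies outside the first quadrant.
black beans + tofu with both tight: 3.09 servings and 2.687 servings → $3.60.
black beans + oats with both targets exact would need a negative amount; discard.
tofu + oats with both tight: 2.381 servings and 7.413 servings → $4.88.
The minimum over all feasible corners is $3.60.

$3.60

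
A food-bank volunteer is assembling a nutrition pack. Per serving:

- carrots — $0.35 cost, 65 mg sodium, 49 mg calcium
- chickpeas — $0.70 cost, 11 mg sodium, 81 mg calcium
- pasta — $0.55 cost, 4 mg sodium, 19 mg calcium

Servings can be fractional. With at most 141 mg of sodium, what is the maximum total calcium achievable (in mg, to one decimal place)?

1038.3 mg

Calcium per mg sodium: chickpeas 7.364, pasta 4.75, carrots 0.7538.
With no serving limits, spend the whole sodium allowance on chickpeas: 141 mg / 11 mg × 81 mg = 1038.3 mg.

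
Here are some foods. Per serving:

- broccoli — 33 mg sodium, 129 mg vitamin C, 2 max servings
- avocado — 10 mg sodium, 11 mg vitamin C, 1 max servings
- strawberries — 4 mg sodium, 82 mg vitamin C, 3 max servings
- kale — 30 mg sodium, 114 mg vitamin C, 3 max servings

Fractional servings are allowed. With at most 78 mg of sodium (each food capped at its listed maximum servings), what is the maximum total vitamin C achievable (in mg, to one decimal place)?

504.0 mg

Vitamin C per mg sodium: strawberries 20.5, broccoli 3.909, kale 3.8, avocado 1.1.
Take 3 servings of strawberries: uses 12 mg sodium, +246.0 mg vitamin C (running total 246.0 mg).
Take 2 servings of broccoli: uses 66 mg sodium, +258.0 mg vitamin C (running total 504.0 mg).
Filling greedily by vitamin C-per-mg sodium is optimal for one linear limit, giving 504.0 mg.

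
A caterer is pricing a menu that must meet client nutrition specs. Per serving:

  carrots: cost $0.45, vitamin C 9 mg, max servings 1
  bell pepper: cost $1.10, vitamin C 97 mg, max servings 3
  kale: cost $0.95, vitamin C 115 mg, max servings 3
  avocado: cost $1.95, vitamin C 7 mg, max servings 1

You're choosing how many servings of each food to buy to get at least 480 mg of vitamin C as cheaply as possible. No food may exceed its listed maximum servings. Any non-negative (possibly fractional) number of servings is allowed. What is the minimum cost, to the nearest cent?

$4.38

Cost per mg of vitamin C: kale $0.0083, bell pepper $0.0113, carrots $0.0500, avocado $0.2786.
Take 3 servings of kale: +345.0 mg vitamin C for $2.85 (total $2.85, still need 135.0 mg).
Take 1.392 servings of bell pepper: +135.0 mg vitamin C for $1.53 (total $4.38, still need 0.0 mg).
Filling from the cheapest source first is optimal under one linear minimum: $4.38.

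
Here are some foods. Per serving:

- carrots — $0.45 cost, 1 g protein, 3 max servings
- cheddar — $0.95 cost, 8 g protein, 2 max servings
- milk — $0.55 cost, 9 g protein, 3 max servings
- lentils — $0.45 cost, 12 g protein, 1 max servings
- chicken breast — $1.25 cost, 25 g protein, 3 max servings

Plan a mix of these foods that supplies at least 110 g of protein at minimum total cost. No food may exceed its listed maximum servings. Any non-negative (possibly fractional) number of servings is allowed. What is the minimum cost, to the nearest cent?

$5.61

Cost per g of protein: lentils $0.0375, chicken breast $0.0500, milk $0.0611, cheddar $0.1187, carrots $0.4500.
Take 1 serving of lentils: +12.0 g protein for $0.45 (total $0.45, still need 98.0 g).
Take 3 servings of chicken breast: +75.0 g protein for $3.75 (total $4.20, still need 23.0 g).
Take 2.556 servings of milk: +23.0 g protein for $1.41 (total $5.61, still need 0.0 g).
Filling from the cheapest source first is optimal under one linear minimum: $5.61.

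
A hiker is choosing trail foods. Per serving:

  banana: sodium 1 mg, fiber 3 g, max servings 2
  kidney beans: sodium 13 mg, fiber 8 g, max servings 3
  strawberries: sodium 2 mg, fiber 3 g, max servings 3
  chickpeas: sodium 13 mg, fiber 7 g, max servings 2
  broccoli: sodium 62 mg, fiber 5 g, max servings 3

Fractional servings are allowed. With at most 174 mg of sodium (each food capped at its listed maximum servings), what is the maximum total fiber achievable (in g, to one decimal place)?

61.1 g

Fiber per mg sodium: banana 3, strawberries 1.5, kidney beans 0.6154, chickpeas 0.5385, broccoli 0.08065.
Take 2 servings of banana: uses 2 mg sodium, +6.0 g fiber (running total 6.0 g).
Take 3 servings of strawberries: uses 6 mg sodium, +9.0 g fiber (running total 15.0 g).
Take 3 servings of kidney beans: uses 39 mg sodium, +24.0 g fiber (running total 39.0 g).
Take 2 servings of chickpeas: uses 26 mg sodium, +14.0 g fiber (running total 53.0 g).
Take 1.629 servings of broccoli: uses 101 mg sodium, +8.1 g fiber (running total 61.1 g).
Greedy by best ratio exhausts the sodium allowance optimally: 61.1 g.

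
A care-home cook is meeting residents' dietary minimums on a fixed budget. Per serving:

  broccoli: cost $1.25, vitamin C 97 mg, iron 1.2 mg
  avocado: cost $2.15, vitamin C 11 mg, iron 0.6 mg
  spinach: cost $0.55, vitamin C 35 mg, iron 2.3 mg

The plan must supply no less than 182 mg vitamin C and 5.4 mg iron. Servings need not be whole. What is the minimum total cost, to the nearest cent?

broccoli only: max(182/97, 5.4/1.2) = 4.5 servings → $5.62.
avocado only: max(182/11, 5.4/0.6) = 16.55 servings → $35.57.
spinach only: max(182/35, 5.4/2.3) = 5.2 servings → $2.86.
broccoli + avocado with both tight: 1.107 servings and 6.787 servings → $15.97.
broccoli + spinach with both tight: 1.268 servings and 1.686 servings → $2.51.
avocado + spinach: intersection lies outside the first quadrant.
Cheapest feasible corner: $2.51.

$2.51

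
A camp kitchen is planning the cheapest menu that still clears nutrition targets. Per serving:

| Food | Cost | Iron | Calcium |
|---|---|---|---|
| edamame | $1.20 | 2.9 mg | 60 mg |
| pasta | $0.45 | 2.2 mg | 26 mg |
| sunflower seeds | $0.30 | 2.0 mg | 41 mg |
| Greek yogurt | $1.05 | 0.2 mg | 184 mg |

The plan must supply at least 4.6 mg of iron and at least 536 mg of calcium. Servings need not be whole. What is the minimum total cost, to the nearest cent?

$3.19

edamame only: max(4.6/2.9, 536/60) = 8.933 servings → $10.72.
pasta only: max(4.6/2.2, 536/26) = 20.62 servings → $9.28.
sunflower seeds only: max(4.6/2.0, 536/41) = 13.07 servings → $3.92.
Greek yogurt only: max(4.6/0.2, 536/184) = 23 servings → $24.15.
edamame + pasta: intersection lies outside the first quadrant.
edamame + sunflower seeds: intersection lies outside the first quadrant.
edamame + Greek yogurt with both tight: 1.417 servings and 2.451 servings → $4.27.
pasta + sunflower seeds: intersection lies outside the first quadrant.
pasta + Greek yogurt with both tight: 1.85 servings and 2.652 servings → $3.62.
sunflower seeds + Greek yogurt with both tight: 2.054 servings and 2.455 servings → $3.19.
Cheapest feasible corner: $3.19.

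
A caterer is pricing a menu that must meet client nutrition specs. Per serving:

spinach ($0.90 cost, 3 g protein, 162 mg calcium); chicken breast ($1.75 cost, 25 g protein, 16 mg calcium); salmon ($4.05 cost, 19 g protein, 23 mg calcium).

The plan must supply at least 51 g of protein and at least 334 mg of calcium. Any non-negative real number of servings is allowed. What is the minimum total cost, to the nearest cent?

An LP optimum is at a vertex; with two nutrient constraints at most two foods are used. Check each candidate.
spinach only: max(51/3, 334/162) = 17 servings → $15.30.
chicken breast only: max(51/25, 334/16) = 20.88 servings → $36.53.
salmon only: max(51/19, 334/23) = 14.52 servings → $58.81.
spinach + chicken breast with both tight: 1.883 servings and 1.814 servings → $4.87.
spinach + salmon with both tight: 1.719 servings and 2.413 servings → $11.32.
chicken breast + salmon: intersection lies outside the first quadrant.
So the least-cost plan costs $4.87.

$4.87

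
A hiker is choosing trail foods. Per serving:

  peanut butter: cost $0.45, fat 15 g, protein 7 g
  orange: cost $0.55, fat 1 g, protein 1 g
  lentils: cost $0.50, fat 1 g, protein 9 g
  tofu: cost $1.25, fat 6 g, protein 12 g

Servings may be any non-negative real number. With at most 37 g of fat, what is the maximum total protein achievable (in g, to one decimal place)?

Protein per g fat: lentils 9, tofu 2, orange 1, peanut butter 0.4667.
With no serving limits, spend the whole fat allowance on lentils: 37 g / 1 g × 9 g = 333.0 g.

333.0 g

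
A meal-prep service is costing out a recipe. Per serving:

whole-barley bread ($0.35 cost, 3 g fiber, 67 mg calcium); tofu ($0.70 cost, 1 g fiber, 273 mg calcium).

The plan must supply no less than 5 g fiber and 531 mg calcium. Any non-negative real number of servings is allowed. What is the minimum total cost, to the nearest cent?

For a min-cost LP with two ≥-constraints, a basic feasible solution has at most two positive variables.
whole-barley bread only: max(5/3, 531/67) = 7.925 servings → $2.77.
tofu only: max(5/1, 531/273) = 5 servings → $3.50.
whole-barley bread + tofu with both tight: 1.109 servings and 1.673 servings → $1.56.
The minimum over all feasible corners is $1.56.

$1.56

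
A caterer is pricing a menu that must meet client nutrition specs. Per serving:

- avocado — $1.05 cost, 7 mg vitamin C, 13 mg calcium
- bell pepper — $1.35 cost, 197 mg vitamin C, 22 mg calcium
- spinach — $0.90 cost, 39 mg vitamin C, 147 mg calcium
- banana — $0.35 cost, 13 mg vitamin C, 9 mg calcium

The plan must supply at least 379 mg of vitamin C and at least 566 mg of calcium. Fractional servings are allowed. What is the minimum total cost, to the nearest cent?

The cheapest plan sits at a corner of the feasible region — with two constraints it uses at most two foods.
avocado only: max(379/7, 566/13) = 54.14 servings → $56.85.
bell pepper only: max(379/197, 566/22) = 25.73 servings → $34.73.
spinach only: max(379/39, 566/147) = 9.718 servings → $8.75.
banana only: max(379/13, 566/9) = 62.89 servings → $22.01.
avocado + bell pepper with both tight: 42.86 servings and 0.4009 servings → $45.54.
avocado + spinach: intersection lies outside the first quadrant.
avocado + banana with both tight: 37.24 servings and 9.104 servings → $42.28.
bell pepper + spinach with both tight: 1.197 servings and 3.671 servings → $4.92.
bell pepper + banana with both targets exact would need a negative amount; discard.
spinach + banana with both tight: 2.53 servings and 21.56 servings → $9.82.
Cheapest feasible corner: $4.92.

$4.92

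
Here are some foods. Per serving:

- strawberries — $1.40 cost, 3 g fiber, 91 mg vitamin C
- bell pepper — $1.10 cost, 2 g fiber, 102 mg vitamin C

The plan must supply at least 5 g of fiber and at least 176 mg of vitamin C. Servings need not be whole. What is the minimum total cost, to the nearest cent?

strawberries only: max(5/3, 176/91) = 1.934 servings → $2.71.
bell pepper only: max(5/2, 176/102) = 2.5 servings → $2.75.
strawberries + bell pepper with both tight: 1.274 servings and 0.5887 servings → $2.43.
So the least-cost plan costs $2.43.

$2.43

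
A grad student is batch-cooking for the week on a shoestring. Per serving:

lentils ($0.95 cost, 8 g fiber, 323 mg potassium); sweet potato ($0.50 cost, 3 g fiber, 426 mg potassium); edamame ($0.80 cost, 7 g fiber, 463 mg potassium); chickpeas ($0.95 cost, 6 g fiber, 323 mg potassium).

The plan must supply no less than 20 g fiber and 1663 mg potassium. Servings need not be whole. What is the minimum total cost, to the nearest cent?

Two binding constraints pin down two serving amounts, so the optimal mix uses at most two foods. The candidates are each food alone (scaled to the tighter of fiber/potassium) and each pair with both constraints tight.
lentils only: max(20/8, 1663/323) = 5.149 servings → $4.89.
sweet potato only: max(20/3, 1663/426) = 6.667 servings → $3.33.
edamame only: max(20/7, 1663/463) = 3.592 servings → $2.87.
chickpeas only: max(20/6, 1663/323) = 5.149 servings → $4.89.
lentils + sweet potato with both tight: 1.448 servings and 2.806 servings → $2.78.
lentils + edamame with both targets exact would need a negative amount; discard.
lentils + chickpeas: intersection lies outside the first quadrant.
sweet potato + edamame with both tight: 1.495 servings and 2.217 servings → $2.52.
sweet potato + chickpeas with both tight: 2.217 servings and 2.225 servings → $3.22.
edamame + chickpeas with both targets exact would need a negative amount; discard.
The minimum over all feasible corners is $2.52.

$2.52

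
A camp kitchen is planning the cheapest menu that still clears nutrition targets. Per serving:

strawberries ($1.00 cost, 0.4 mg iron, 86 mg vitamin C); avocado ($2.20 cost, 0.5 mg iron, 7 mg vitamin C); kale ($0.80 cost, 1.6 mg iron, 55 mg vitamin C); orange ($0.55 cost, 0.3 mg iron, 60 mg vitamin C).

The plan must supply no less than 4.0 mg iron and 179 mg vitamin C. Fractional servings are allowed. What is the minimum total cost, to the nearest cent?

$2.33

An LP optimum is at a vertex; with two nutrient constraints at most two foods are used. Check each candidate.
strawberries only: max(4.0/0.4, 179/86) = 10 servings → $10.00.
avocado only: max(4.0/0.5, 179/7) = 25.57 servings → $56.26.
kale only: max(4.0/1.6, 179/55) = 3.255 servings → $2.60.
orange only: max(4.0/0.3, 179/60) = 13.33 servings → $7.33.
strawberries + avocado with both tight: 1.53 servings and 6.776 servings → $16.44.
strawberries + kale with both tight: 0.5744 servings and 2.356 servings → $2.46.
strawberries + orange: intersection lies outside the first quadrant.
avocado + kale: the both-tight solution has a negative serving — not a feasible corner.
avocado + orange with both tight: 6.677 servings and 2.204 servings → $15.90.
kale + orange with both tight: 2.343 servings and 0.8352 servings → $2.33.
The minimum over all feasible corners is $2.33.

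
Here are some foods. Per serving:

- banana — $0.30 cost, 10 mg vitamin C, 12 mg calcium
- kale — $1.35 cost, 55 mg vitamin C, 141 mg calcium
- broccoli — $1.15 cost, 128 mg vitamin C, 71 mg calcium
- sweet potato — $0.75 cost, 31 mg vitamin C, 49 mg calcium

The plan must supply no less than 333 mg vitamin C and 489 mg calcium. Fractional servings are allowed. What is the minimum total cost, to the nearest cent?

At the optimum either one food covers both requirements or two foods hit both targets exactly; no other combination can be cheaper.
banana only: max(333/10, 489/12) = 40.75 servings → $12.22.
kale only: max(333/55, 489/141) = 6.055 servings → $8.17.
broccoli only: max(333/128, 489/71) = 6.887 servings → $7.92.
sweet potato only: max(333/31, 489/49) = 10.74 servings → $8.06.
banana + kale with both tight: 26.74 servings and 1.192 servings → $9.63.
banana + broccoli with both targets exact would need a negative amount; discard.
banana + sweet potato with both tight: 9.814 servings and 7.576 servings → $8.63.
kale + broccoli with both tight: 2.754 servings and 1.418 servings → $5.35.
kale + sweet potato with both targets exact would need a negative amount; discard.
broccoli + sweet potato with both tight: 0.2845 servings and 9.567 servings → $7.50.
Cheapest feasible corner: $5.35.

$5.35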